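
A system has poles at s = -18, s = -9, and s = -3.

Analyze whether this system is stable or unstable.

All poles are in the left half-plane. System is stable.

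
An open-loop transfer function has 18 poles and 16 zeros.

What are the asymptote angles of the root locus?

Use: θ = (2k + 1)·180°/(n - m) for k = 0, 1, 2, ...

n - m = 18 - 16 = 2. Angles: θk = (2k + 1)·180°/2 = 90°, 270°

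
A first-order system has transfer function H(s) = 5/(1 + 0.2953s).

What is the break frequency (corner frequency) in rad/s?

Corner frequency = 1/τ = 1/0.2953 = 3.386 rad/s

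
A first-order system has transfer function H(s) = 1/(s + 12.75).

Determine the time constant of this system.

For H(s) = 1/(s + 1/τ), the pole is at -1/τ = -12.75, so τ = 1/12.75 = 0.0784 s.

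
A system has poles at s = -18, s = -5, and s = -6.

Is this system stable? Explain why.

All poles are in the left half-plane. System is stable.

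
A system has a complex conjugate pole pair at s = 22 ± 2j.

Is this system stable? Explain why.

Real part of poles is 22 (> 0, right half-plane). Unstable.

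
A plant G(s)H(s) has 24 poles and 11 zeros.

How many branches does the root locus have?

Root locus has n branches where n = number of poles = 24.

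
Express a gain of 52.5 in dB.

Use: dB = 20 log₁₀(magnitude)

dB = 20 log₁₀(52.5) = 34.4 dB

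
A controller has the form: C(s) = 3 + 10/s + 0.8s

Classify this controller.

This is a Proportional-Integral-Derivative (PID) controller.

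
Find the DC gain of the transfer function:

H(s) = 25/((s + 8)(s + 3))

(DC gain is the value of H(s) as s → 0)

DC gain = H(0) = 25/(8 × 3) = 25/24 = 1.0417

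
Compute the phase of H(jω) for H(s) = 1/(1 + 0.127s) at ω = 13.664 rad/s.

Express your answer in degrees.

Phase = -arctan(ωτ) = -arctan(13.664 × 0.127) = -60.0°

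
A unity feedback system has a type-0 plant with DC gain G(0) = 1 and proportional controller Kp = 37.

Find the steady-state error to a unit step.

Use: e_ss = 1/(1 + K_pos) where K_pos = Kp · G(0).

K_pos = Kp · G(0) = 37 × 1 = 37. e_ss = 1/(1 + 37) = 0.0263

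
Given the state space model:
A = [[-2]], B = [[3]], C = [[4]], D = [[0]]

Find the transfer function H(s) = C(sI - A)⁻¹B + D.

(sI - A)⁻¹ = 1/(s + 2). H(s) = 4 × 3/(s + 2) + 0 = 12/(s + 2).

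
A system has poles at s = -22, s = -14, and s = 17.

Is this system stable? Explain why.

Pole(s) at s = 17 are not in the left half-plane. System is unstable.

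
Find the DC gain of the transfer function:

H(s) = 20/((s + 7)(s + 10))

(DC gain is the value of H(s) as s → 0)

DC gain = H(0) = 20/(7 × 10) = 20/70 = 0.2857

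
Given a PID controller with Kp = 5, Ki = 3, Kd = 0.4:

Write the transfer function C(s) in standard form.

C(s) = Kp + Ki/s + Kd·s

Substituting values: C(s) = 5 + 3/s + 0.4s = (0.4s² + 5s + 3)/s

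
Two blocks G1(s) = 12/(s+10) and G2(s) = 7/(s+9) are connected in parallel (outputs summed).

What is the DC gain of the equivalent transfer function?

Parallel: G_eq = G1 + G2. DC gain = G1(0) + G2(0) = 12/10 + 7/9 = 1.2 + 0.7778 = 1.9778.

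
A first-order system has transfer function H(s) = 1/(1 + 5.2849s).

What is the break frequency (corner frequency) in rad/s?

Corner frequency = 1/τ = 1/5.2849 = 0.189 rad/s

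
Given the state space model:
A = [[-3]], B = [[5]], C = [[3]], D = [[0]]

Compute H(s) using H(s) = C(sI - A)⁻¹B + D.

(sI - A)⁻¹ = 1/(s + 3). H(s) = 3 × 5/(s + 3) + 0 = 15/(s + 3).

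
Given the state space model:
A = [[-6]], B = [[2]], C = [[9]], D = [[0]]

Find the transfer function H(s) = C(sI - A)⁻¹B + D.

(sI - A)⁻¹ = 1/(s + 6). H(s) = 9 × 2/(s + 6) + 0 = 18/(s + 6).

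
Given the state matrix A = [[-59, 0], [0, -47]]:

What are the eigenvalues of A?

For diagonal matrix, eigenvalues are diagonal entries: λ₁ = -59, λ₂ = -47.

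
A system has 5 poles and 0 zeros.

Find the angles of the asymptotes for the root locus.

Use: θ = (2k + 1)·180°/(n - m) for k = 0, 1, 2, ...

n - m = 5 - 0 = 5. Angles: θk = (2k + 1)·180°/5 = 36°, 108°, 180°, 252°, 324°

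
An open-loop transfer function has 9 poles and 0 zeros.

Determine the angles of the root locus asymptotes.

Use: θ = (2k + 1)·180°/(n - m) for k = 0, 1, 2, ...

n - m = 9 - 0 = 9. Angles: θk = (2k + 1)·180°/9 = 20°, 60°, 100°, 140°, 180°, 220°, 260°, 300°, 340°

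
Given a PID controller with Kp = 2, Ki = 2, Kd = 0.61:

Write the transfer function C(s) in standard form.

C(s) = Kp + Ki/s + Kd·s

Substituting values: C(s) = 2 + 2/s + 0.61s = (0.61s² + 2s + 2)/s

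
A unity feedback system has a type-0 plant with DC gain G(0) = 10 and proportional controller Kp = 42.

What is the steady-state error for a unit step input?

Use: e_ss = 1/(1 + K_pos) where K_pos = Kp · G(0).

K_pos = Kp · G(0) = 42 × 10 = 420. e_ss = 1/(1 + 420) = 0.0024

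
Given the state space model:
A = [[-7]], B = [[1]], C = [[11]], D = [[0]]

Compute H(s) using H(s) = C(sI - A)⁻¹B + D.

(sI - A)⁻¹ = 1/(s + 7). H(s) = 11 × 1/(s + 7) + 0 = 11/(s + 7).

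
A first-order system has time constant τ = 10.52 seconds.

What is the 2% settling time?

For first-order system, 2% settling time ≈ 4τ = 4 × 10.52 = 42.08 s.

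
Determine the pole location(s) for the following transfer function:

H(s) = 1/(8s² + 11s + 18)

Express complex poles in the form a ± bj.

Discriminant = 11² - 4×8×18 = 121 - 576 = -455 < 0, so the poles are a complex conjugate pair s = (-11 ± j√455)/(2×8). Real part = -11/(2×8) = -11/16 = -0.6875; imaginary part = ±√455/(2×8) ≈ 1.3332. Poles: s = -0.6875 ± 1.3332j.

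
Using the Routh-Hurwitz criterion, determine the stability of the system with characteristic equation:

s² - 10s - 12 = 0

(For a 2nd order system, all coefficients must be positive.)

Coefficients: 1, -10, -12. b=-10, c=-12 not positive, so system is unstable.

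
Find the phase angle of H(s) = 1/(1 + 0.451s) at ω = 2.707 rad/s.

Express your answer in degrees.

Phase = -arctan(ωτ) = -arctan(2.707 × 0.451) = -50.7°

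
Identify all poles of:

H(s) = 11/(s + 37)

Pole is where denominator = 0: s + 37 = 0, so s = -37.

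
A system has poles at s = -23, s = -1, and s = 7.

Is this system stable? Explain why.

Pole(s) at s = 7 are not in the left half-plane. System is unstable.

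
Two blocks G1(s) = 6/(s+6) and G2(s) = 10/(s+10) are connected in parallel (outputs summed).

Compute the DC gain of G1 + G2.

Parallel: G_eq = G1 + G2. DC gain = G1(0) + G2(0) = 6/6 + 10/10 = 1 + 1 = 2.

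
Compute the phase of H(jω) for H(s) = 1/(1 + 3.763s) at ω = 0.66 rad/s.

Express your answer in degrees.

Phase = -arctan(ωτ) = -arctan(0.66 × 3.763) = -68.1°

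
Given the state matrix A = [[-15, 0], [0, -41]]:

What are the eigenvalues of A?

For diagonal matrix, eigenvalues are diagonal entries: λ₁ = -15, λ₂ = -41.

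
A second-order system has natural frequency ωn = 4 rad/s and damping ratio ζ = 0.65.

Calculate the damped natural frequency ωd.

ωd = ωn√(1 - ζ²) = 4√(1 - 0.65²) = 3.04 rad/s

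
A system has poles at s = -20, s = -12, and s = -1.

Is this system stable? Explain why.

All poles are in the left half-plane. System is stable.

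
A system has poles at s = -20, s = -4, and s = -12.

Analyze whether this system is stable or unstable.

All poles are in the left half-plane. System is stable.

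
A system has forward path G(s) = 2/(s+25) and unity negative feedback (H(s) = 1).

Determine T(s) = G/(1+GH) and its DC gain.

T(s) = G/(1+GH) = [2/(s+25)] / [1 + 2/(s+25)] = 2/(s+25+2) = 2/(s+27). DC gain = 2/27 = 0.0741.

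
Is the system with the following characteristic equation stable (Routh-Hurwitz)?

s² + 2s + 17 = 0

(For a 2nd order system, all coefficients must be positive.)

Coefficients: 1, 2, 17. All positive, so system is stable.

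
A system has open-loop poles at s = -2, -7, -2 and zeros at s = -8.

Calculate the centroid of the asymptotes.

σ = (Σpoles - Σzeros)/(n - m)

σ = (Σpoles - Σzeros)/(n - m) = (-11 - (-8))/(3 - 1) = -3/2 = -1.5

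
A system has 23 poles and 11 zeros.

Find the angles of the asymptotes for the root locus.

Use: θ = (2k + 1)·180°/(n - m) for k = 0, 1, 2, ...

n - m = 23 - 11 = 12. Angles: θk = (2k + 1)·180°/12 = 15°, 45°, 75°, 105°, 135°, 165°, 195°, 225°, 255°, 285°, 315°, 345°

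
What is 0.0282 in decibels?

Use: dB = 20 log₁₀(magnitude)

dB = 20 log₁₀(0.0282) = -31.0 dB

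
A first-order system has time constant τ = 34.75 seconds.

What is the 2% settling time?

For first-order system, 2% settling time ≈ 4τ = 4 × 34.75 = 139.0 s.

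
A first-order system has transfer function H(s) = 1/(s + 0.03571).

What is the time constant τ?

For H(s) = 1/(s + 1/τ), the pole is at -1/τ = -0.03571, so τ = 1/0.03571 = 28 s.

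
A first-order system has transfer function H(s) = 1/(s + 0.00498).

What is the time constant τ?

For H(s) = 1/(s + 1/τ), the pole is at -1/τ = -0.00498, so τ = 1/0.00498 = 200.8 s.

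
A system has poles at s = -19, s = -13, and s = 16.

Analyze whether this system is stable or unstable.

Pole(s) at s = 16 are not in the left half-plane. System is unstable.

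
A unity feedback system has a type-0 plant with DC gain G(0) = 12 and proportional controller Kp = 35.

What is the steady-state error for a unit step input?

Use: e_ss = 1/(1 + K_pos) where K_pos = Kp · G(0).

K_pos = Kp · G(0) = 35 × 12 = 420. e_ss = 1/(1 + 420) = 0.0024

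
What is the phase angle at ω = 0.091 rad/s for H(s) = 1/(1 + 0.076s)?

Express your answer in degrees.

Phase = -arctan(ωτ) = -arctan(0.091 × 0.076) = -0.4°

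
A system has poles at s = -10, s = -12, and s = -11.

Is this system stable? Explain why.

All poles are in the left half-plane. System is stable.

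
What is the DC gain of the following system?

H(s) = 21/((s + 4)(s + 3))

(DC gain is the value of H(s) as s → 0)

DC gain = H(0) = 21/(4 × 3) = 21/12 = 1.75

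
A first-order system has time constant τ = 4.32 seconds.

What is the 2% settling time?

For first-order system, 2% settling time ≈ 4τ = 4 × 4.32 = 17.28 s.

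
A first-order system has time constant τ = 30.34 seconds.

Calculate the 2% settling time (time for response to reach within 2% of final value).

For first-order system, 2% settling time ≈ 4τ = 4 × 30.34 = 121.36 s.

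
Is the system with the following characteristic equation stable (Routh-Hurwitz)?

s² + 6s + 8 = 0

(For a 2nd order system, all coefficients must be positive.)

Coefficients: 1, 6, 8. All positive, so system is stable.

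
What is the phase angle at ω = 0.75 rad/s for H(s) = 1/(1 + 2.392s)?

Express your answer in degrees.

Phase = -arctan(ωτ) = -arctan(0.75 × 2.392) = -60.9°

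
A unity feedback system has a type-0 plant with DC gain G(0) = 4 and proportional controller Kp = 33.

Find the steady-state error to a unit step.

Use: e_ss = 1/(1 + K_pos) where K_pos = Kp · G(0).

K_pos = Kp · G(0) = 33 × 4 = 132. e_ss = 1/(1 + 132) = 0.0075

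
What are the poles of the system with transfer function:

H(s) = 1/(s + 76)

Pole is where denominator = 0: s + 76 = 0, so s = -76.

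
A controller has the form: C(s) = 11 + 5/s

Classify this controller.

This is a Proportional-Integral (PI) controller.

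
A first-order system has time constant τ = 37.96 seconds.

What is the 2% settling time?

For first-order system, 2% settling time ≈ 4τ = 4 × 37.96 = 151.84 s.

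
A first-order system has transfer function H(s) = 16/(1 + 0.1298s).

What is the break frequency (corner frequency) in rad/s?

Corner frequency = 1/τ = 1/0.1298 = 7.704 rad/s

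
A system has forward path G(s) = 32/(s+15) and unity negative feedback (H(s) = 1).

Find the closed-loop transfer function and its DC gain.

T(s) = G/(1+GH) = [32/(s+15)] / [1 + 32/(s+15)] = 32/(s+15+32) = 32/(s+47). DC gain = 32/47 = 0.6809.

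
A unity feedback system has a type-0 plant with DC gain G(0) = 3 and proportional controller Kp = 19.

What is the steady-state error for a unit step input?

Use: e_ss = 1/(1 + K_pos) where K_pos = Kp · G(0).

K_pos = Kp · G(0) = 19 × 3 = 57. e_ss = 1/(1 + 57) = 0.0172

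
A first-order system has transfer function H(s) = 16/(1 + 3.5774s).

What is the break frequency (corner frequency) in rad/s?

Corner frequency = 1/τ = 1/3.5774 = 0.28 rad/s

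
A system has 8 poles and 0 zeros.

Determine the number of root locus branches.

Root locus has n branches where n = number of poles = 8.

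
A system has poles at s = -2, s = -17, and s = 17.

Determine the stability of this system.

Pole(s) at s = 17 are not in the left half-plane. System is unstable.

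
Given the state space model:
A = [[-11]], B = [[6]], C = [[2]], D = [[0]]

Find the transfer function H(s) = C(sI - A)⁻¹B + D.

(sI - A)⁻¹ = 1/(s + 11). H(s) = 2 × 6/(s + 11) + 0 = 12/(s + 11).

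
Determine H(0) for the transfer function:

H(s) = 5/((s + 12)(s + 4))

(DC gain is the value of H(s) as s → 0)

DC gain = H(0) = 5/(12 × 4) = 5/48 = 0.1042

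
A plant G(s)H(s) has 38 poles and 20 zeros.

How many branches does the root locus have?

Root locus has n branches where n = number of poles = 38.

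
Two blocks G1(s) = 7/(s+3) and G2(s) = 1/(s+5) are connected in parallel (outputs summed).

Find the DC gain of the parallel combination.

Parallel: G_eq = G1 + G2. DC gain = G1(0) + G2(0) = 7/3 + 1/5 = 2.3333 + 0.2 = 2.5333.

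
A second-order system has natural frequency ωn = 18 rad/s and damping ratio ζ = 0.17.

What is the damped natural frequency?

ωd = ωn√(1 - ζ²) = 18√(1 - 0.17²) = 17.74 rad/s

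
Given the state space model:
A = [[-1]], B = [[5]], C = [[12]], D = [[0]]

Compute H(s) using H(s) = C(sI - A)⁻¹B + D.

(sI - A)⁻¹ = 1/(s + 1). H(s) = 12 × 5/(s + 1) + 0 = 60/(s + 1).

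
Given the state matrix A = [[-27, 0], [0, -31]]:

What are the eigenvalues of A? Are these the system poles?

For diagonal matrix, eigenvalues are diagonal entries: λ₁ = -27, λ₂ = -31. Eigenvalues of A = system poles.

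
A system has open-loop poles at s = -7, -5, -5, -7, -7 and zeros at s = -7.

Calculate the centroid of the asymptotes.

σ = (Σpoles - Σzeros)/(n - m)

σ = (Σpoles - Σzeros)/(n - m) = (-31 - (-7))/(5 - 1) = -24/4 = -6.0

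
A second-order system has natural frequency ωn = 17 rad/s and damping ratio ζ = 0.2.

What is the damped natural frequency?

ωd = ωn√(1 - ζ²) = 17√(1 - 0.2²) = 16.66 rad/s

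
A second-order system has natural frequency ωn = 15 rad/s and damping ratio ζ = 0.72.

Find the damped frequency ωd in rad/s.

ωd = ωn√(1 - ζ²) = 15√(1 - 0.72²) = 10.41 rad/s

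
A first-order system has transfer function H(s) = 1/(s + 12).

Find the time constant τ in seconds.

For H(s) = 1/(s + 1/τ), the pole is at -1/τ = -12, so τ = 1/12 = 0.0833 s.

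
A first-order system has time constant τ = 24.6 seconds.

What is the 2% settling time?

For first-order system, 2% settling time ≈ 4τ = 4 × 24.6 = 98.4 s.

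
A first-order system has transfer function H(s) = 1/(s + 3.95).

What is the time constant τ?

For H(s) = 1/(s + 1/τ), the pole is at -1/τ = -3.95, so τ = 1/3.95 = 0.2532 s.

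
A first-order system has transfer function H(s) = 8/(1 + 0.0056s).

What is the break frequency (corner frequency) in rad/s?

Corner frequency = 1/τ = 1/0.0056 = 178.571 rad/s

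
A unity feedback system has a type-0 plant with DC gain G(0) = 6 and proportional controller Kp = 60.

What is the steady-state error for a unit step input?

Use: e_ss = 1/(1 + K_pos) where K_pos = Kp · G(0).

K_pos = Kp · G(0) = 60 × 6 = 360. e_ss = 1/(1 + 360) = 0.0028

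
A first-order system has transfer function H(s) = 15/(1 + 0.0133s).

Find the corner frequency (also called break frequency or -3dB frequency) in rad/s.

Corner frequency = 1/τ = 1/0.0133 = 75.188 rad/s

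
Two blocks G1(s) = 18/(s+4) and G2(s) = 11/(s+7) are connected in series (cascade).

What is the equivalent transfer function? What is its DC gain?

Series: multiply transfer functions. G_eq = 18/(s+4) × 11/(s+7) = 198/((s+4)(s+7)). DC gain = 198/(4×7) = 7.0714.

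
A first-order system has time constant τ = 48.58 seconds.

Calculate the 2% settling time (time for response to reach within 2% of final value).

For first-order system, 2% settling time ≈ 4τ = 4 × 48.58 = 194.32 s.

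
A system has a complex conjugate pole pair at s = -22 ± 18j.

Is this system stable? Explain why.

Real part of poles is -22 (< 0, left half-plane). Stable.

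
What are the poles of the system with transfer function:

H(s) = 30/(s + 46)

Pole is where denominator = 0: s + 46 = 0, so s = -46.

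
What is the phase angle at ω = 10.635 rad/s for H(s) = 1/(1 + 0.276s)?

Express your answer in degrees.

Phase = -arctan(ωτ) = -arctan(10.635 × 0.276) = -71.2°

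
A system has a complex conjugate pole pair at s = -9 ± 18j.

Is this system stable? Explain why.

Real part of poles is -9 (< 0, left half-plane). Stable.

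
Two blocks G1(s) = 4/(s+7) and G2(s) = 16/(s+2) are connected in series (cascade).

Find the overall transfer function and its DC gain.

Series: multiply transfer functions. G_eq = 4/(s+7) × 16/(s+2) = 64/((s+7)(s+2)). DC gain = 64/(7×2) = 4.5714.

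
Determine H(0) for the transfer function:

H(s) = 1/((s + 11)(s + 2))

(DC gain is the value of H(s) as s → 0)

DC gain = H(0) = 1/(11 × 2) = 1/22 = 0.0455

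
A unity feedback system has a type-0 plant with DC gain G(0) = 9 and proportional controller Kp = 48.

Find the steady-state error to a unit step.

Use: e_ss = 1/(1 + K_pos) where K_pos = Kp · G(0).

K_pos = Kp · G(0) = 48 × 9 = 432. e_ss = 1/(1 + 432) = 0.0023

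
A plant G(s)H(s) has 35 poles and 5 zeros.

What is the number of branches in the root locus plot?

Root locus has n branches where n = number of poles = 35.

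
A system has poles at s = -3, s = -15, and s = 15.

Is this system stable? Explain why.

Pole(s) at s = 15 are not in the left half-plane. System is unstable.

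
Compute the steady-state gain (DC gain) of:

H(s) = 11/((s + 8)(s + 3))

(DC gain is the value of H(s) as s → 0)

DC gain = H(0) = 11/(8 × 3) = 11/24 = 0.4583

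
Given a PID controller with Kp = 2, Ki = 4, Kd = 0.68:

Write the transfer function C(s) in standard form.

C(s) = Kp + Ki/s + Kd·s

Substituting values: C(s) = 2 + 4/s + 0.68s = (0.68s² + 2s + 4)/s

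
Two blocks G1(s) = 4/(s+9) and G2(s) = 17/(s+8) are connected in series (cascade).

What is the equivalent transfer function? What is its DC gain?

Series: multiply transfer functions. G_eq = 4/(s+9) × 17/(s+8) = 68/((s+9)(s+8)). DC gain = 68/(9×8) = 0.9444.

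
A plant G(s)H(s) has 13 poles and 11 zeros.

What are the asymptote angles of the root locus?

n - m = 13 - 11 = 2. Angles: θk = (2k + 1)·180°/2 = 90°, 270°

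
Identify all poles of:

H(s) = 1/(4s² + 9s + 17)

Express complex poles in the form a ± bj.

Discriminant = 9² - 4×4×17 = 81 - 272 = -191 < 0, so the poles are a complex conjugate pair s = (-9 ± j√191)/(2×4). Real part = -9/(2×4) = -9/8 = -1.125; imaginary part = ±√191/(2×4) ≈ 1.7275. Poles: s = -1.125 ± 1.7275j.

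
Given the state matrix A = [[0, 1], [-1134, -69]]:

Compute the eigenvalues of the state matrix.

det(A - λI) = λ² - (-69)λ + 1134 = (λ - (-42))(λ - (-27)). Eigenvalues: -42, -27.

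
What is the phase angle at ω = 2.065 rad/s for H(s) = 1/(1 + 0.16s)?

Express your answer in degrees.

Phase = -arctan(ωτ) = -arctan(2.065 × 0.16) = -18.3°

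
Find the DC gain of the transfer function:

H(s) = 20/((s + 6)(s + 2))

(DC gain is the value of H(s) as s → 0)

DC gain = H(0) = 20/(6 × 2) = 20/12 = 1.6667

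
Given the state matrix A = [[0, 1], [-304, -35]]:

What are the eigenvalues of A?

det(A - λI) = λ² - (-35)λ + 304 = (λ - (-19))(λ - (-16)). Eigenvalues: -19, -16.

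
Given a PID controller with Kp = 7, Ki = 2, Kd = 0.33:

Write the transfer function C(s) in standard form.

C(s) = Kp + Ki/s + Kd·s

Substituting values: C(s) = 7 + 2/s + 0.33s = (0.33s² + 7s + 2)/s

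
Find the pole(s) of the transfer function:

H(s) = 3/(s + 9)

Pole is where denominator = 0: s + 9 = 0, so s = -9.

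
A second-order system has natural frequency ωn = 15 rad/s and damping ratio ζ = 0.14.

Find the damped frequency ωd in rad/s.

ωd = ωn√(1 - ζ²) = 15√(1 - 0.14²) = 14.85 rad/s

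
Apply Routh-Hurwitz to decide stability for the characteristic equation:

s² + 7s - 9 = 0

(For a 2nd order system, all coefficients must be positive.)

Coefficients: 1, 7, -9. c=-9 not positive, so system is unstable.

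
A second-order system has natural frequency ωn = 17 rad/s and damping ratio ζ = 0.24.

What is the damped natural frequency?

ωd = ωn√(1 - ζ²) = 17√(1 - 0.24²) = 16.5 rad/s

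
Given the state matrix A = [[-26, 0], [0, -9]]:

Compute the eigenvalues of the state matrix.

For diagonal matrix, eigenvalues are diagonal entries: λ₁ = -26, λ₂ = -9.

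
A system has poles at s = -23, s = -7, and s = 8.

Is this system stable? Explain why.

Pole(s) at s = 8 are not in the left half-plane. System is unstable.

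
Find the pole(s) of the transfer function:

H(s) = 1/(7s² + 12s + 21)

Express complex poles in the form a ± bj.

Discriminant = 12² - 4×7×21 = 144 - 588 = -444 < 0, so the poles are a complex conjugate pair s = (-12 ± j√444)/(2×7). Real part = -12/(2×7) = -12/14 ≈ -0.8571; imaginary part = ±√444/(2×7) ≈ 1.5051. Poles: s = -0.8571 ± 1.5051j.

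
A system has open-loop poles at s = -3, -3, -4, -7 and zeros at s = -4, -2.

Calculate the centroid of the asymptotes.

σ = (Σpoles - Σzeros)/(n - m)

σ = (Σpoles - Σzeros)/(n - m) = (-17 - (-6))/(4 - 2) = -11/2 = -5.5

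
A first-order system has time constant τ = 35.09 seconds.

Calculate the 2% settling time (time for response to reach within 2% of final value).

For first-order system, 2% settling time ≈ 4τ = 4 × 35.09 = 140.36 s.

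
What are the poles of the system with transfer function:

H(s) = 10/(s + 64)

Pole is where denominator = 0: s + 64 = 0, so s = -64.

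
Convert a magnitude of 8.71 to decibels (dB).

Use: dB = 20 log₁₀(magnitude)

dB = 20 log₁₀(8.71) = 18.8 dB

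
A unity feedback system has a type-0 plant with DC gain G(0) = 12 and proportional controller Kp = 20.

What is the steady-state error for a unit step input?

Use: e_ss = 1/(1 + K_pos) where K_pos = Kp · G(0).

K_pos = Kp · G(0) = 20 × 12 = 240. e_ss = 1/(1 + 240) = 0.0041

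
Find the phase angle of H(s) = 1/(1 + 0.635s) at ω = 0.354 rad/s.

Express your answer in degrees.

Phase = -arctan(ωτ) = -arctan(0.354 × 0.635) = -12.7°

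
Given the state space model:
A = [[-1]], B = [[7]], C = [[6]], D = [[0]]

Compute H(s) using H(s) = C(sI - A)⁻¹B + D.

(sI - A)⁻¹ = 1/(s + 1). H(s) = 6 × 7/(s + 1) + 0 = 42/(s + 1).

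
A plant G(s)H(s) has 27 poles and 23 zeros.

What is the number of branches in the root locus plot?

Root locus has n branches where n = number of poles = 27.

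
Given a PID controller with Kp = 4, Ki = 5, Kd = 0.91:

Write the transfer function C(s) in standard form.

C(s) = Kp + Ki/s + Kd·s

Substituting values: C(s) = 4 + 5/s + 0.91s = (0.91s² + 4s + 5)/s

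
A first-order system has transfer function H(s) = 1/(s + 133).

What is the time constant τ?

For H(s) = 1/(s + 1/τ), the pole is at -1/τ = -133, so τ = 1/133 = 0.0075 s.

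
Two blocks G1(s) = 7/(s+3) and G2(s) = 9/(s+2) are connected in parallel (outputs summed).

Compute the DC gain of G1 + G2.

Parallel: G_eq = G1 + G2. DC gain = G1(0) + G2(0) = 7/3 + 9/2 = 2.3333 + 4.5 = 6.8333.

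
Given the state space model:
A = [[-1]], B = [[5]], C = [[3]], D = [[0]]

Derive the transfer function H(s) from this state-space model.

(sI - A)⁻¹ = 1/(s + 1). H(s) = 3 × 5/(s + 1) + 0 = 15/(s + 1).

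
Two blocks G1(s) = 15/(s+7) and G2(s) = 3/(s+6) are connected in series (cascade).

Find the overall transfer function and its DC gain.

Series: multiply transfer functions. G_eq = 15/(s+7) × 3/(s+6) = 45/((s+7)(s+6)). DC gain = 45/(7×6) = 1.0714.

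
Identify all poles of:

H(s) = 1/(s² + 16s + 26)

Discriminant = 16² - 4×1×26 = 256 - 104 = 152 > 0, so two distinct real poles. Using quadratic formula: s = (-16 ± √152)/(2×1) = (-16 ± √152)/2, with √152 ≈ 12.3288. s₁ ≈ -1.8356, s₂ ≈ -14.1644. Poles: s₁ = -1.8356, s₂ = -14.1644.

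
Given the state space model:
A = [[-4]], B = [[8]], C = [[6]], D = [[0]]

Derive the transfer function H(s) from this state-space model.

(sI - A)⁻¹ = 1/(s + 4). H(s) = 6 × 8/(s + 4) + 0 = 48/(s + 4).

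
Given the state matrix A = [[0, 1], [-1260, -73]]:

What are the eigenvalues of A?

det(A - λI) = λ² - (-73)λ + 1260 = (λ - (-28))(λ - (-45)). Eigenvalues: -28, -45.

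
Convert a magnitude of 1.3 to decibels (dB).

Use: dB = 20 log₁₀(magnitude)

dB = 20 log₁₀(1.3) = 2.3 dB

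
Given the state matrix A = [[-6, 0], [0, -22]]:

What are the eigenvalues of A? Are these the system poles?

For diagonal matrix, eigenvalues are diagonal entries: λ₁ = -6, λ₂ = -22. Eigenvalues of A = system poles.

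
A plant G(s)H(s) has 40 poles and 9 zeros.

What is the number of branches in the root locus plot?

Root locus has n branches where n = number of poles = 40.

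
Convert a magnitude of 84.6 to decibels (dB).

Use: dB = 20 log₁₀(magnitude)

dB = 20 log₁₀(84.6) = 38.5 dB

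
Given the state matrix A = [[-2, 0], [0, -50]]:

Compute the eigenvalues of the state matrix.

For diagonal matrix, eigenvalues are diagonal entries: λ₁ = -2, λ₂ = -50.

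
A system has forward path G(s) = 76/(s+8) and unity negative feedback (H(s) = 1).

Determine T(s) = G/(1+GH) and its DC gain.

T(s) = G/(1+GH) = [76/(s+8)] / [1 + 76/(s+8)] = 76/(s+8+76) = 76/(s+84). DC gain = 76/84 = 0.9048.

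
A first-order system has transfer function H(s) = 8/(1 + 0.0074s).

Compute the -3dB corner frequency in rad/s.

Corner frequency = 1/τ = 1/0.0074 = 135.135 rad/s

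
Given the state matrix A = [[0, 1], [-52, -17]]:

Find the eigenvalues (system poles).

det(A - λI) = λ² - (-17)λ + 52 = (λ - (-4))(λ - (-13)). Eigenvalues: -4, -13.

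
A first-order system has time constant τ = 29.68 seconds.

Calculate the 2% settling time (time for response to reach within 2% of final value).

For first-order system, 2% settling time ≈ 4τ = 4 × 29.68 = 118.72 s.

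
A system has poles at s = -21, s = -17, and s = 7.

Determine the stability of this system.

Pole(s) at s = 7 are not in the left half-plane. System is unstable.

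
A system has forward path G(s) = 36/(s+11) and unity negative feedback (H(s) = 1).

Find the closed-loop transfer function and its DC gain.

T(s) = G/(1+GH) = [36/(s+11)] / [1 + 36/(s+11)] = 36/(s+11+36) = 36/(s+47). DC gain = 36/47 = 0.7660.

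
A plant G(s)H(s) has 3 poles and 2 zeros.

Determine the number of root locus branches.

Root locus has n branches where n = number of poles = 3.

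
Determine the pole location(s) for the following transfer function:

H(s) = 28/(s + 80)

Pole is where denominator = 0: s + 80 = 0, so s = -80.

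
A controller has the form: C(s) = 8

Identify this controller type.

This is a Proportional (P) controller.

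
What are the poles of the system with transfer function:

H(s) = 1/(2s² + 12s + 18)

Discriminant = 12² - 4×2×18 = 144 - 144 = 0, so there is a repeated real pole at s = -12/(2×2) = -12/4 = -3. Pole: s = -3 (repeated, multiplicity 2).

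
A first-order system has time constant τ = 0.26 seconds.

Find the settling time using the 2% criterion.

For first-order system, 2% settling time ≈ 4τ = 4 × 0.26 = 1.04 s.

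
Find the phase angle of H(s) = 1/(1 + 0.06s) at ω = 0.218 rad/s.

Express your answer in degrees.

Phase = -arctan(ωτ) = -arctan(0.218 × 0.06) = -0.7°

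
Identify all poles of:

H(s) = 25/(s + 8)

Pole is where denominator = 0: s + 8 = 0, so s = -8.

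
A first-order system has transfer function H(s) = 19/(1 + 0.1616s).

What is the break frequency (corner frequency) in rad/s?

Corner frequency = 1/τ = 1/0.1616 = 6.188 rad/s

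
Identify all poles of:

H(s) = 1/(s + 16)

Pole is where denominator = 0: s + 16 = 0, so s = -16.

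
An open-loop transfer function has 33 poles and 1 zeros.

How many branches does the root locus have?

Root locus has n branches where n = number of poles = 33.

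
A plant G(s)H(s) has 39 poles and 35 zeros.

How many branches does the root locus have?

Root locus has n branches where n = number of poles = 39.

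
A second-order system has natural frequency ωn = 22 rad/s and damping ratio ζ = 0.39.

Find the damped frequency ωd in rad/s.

ωd = ωn√(1 - ζ²) = 22√(1 - 0.39²) = 20.26 rad/s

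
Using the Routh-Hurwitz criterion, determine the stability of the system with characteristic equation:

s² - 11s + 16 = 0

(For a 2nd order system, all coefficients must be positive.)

Coefficients: 1, -11, 16. b=-11 not positive, so system is unstable.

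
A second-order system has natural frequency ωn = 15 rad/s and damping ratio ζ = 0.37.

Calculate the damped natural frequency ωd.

ωd = ωn√(1 - ζ²) = 15√(1 - 0.37²) = 13.94 rad/s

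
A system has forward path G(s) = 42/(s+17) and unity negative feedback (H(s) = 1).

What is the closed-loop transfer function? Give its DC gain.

T(s) = G/(1+GH) = [42/(s+17)] / [1 + 42/(s+17)] = 42/(s+17+42) = 42/(s+59). DC gain = 42/59 = 0.7119.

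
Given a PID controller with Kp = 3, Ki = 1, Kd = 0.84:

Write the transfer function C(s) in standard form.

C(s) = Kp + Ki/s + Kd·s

Substituting values: C(s) = 3 + 1/s + 0.84s = (0.84s² + 3s + 1)/s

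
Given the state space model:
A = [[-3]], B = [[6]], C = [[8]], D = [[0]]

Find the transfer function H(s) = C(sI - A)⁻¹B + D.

(sI - A)⁻¹ = 1/(s + 3). H(s) = 8 × 6/(s + 3) + 0 = 48/(s + 3).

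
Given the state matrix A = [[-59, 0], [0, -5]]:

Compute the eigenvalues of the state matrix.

For diagonal matrix, eigenvalues are diagonal entries: λ₁ = -59, λ₂ = -5.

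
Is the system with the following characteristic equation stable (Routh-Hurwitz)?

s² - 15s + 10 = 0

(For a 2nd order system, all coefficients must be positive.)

Coefficients: 1, -15, 10. b=-15 not positive, so system is unstable.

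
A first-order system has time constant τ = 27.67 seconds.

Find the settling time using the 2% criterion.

For first-order system, 2% settling time ≈ 4τ = 4 × 27.67 = 110.68 s.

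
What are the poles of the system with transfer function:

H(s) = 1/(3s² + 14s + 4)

Discriminant = 14² - 4×3×4 = 196 - 48 = 148 > 0, so two distinct real poles. Using quadratic formula: s = (-14 ± √148)/(2×3) = (-14 ± √148)/6, with √148 ≈ 12.1655. s₁ ≈ -0.3057, s₂ ≈ -4.3609. Poles: s₁ = -0.3057, s₂ = -4.3609.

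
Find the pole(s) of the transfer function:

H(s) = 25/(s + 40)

Pole is where denominator = 0: s + 40 = 0, so s = -40.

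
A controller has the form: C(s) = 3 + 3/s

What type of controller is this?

This is a Proportional-Integral (PI) controller.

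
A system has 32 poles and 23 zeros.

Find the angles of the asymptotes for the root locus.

n - m = 32 - 23 = 9. Angles: θk = (2k + 1)·180°/9 = 20°, 60°, 100°, 140°, 180°, 220°, 260°, 300°, 340°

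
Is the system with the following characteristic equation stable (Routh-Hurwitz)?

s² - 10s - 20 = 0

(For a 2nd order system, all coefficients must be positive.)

Coefficients: 1, -10, -20. b=-10, c=-20 not positive, so system is unstable.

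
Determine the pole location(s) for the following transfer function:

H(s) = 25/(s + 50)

Pole is where denominator = 0: s + 50 = 0, so s = -50.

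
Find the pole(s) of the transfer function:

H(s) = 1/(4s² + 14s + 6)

Discriminant = 14² - 4×4×6 = 196 - 96 = 100 > 0, so two distinct real poles. Using quadratic formula: s = (-14 ± √100)/(2×4) = (-14 ± √100)/8, with √100 = 10. s₁ = -4/8 = -0.5, s₂ = -24/8 = -3. Poles: s₁ = -0.5, s₂ = -3.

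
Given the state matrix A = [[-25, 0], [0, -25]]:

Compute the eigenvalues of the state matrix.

For diagonal matrix, eigenvalues are diagonal entries: λ₁ = -25, λ₂ = -25.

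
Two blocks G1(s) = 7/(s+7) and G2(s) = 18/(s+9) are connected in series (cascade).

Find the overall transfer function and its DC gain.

Series: multiply transfer functions. G_eq = 7/(s+7) × 18/(s+9) = 126/((s+7)(s+9)). DC gain = 126/(7×9) = 2.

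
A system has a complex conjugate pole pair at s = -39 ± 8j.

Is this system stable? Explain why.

Real part of poles is -39 (< 0, left half-plane). Stable.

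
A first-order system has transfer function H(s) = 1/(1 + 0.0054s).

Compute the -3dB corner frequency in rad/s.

Corner frequency = 1/τ = 1/0.0054 = 185.185 rad/s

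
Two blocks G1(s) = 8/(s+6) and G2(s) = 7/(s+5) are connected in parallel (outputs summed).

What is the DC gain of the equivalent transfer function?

Parallel: G_eq = G1 + G2. DC gain = G1(0) + G2(0) = 8/6 + 7/5 = 1.3333 + 1.4 = 2.7333.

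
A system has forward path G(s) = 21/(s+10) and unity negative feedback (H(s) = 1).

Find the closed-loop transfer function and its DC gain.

T(s) = G/(1+GH) = [21/(s+10)] / [1 + 21/(s+10)] = 21/(s+10+21) = 21/(s+31). DC gain = 21/31 = 0.6774.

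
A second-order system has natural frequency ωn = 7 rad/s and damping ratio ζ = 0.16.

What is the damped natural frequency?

ωd = ωn√(1 - ζ²) = 7√(1 - 0.16²) = 6.91 rad/s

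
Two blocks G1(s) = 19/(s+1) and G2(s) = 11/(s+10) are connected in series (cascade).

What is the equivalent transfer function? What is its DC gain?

Series: multiply transfer functions. G_eq = 19/(s+1) × 11/(s+10) = 209/((s+1)(s+10)). DC gain = 209/(1×10) = 20.9.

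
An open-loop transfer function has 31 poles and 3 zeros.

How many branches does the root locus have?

Root locus has n branches where n = number of poles = 31.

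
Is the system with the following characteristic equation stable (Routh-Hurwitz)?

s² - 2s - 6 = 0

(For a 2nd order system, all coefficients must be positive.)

Coefficients: 1, -2, -6. b=-2, c=-6 not positive, so system is unstable.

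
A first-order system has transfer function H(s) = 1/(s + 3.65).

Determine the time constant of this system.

For H(s) = 1/(s + 1/τ), the pole is at -1/τ = -3.65, so τ = 1/3.65 = 0.2740 s.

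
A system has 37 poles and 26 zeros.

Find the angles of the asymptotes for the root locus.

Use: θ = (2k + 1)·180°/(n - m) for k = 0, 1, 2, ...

n - m = 37 - 26 = 11. Angles: θk = (2k + 1)·180°/11 = 16.36°, 49.09°, 81.82°, 114.55°, 147.27°, 180°, 212.73°, 245.45°, 278.18°, 310.91°, 343.64°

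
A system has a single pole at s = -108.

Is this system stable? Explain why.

Pole at s = -108 is in the left half-plane. Stable.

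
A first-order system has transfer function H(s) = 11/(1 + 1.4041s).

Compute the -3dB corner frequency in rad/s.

Corner frequency = 1/τ = 1/1.4041 = 0.712 rad/s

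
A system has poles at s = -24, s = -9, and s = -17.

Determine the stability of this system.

All poles are in the left half-plane. System is stable.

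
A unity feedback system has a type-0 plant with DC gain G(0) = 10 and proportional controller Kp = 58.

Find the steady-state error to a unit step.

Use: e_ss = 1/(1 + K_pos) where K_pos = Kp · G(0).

K_pos = Kp · G(0) = 58 × 10 = 580. e_ss = 1/(1 + 580) = 0.0017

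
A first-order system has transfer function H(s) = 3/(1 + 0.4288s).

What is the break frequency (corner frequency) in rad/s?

Corner frequency = 1/τ = 1/0.4288 = 2.332 rad/s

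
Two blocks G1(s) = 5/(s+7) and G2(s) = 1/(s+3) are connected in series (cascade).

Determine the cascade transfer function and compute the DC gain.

Series: multiply transfer functions. G_eq = 5/(s+7) × 1/(s+3) = 5/((s+7)(s+3)). DC gain = 5/(7×3) = 0.2381.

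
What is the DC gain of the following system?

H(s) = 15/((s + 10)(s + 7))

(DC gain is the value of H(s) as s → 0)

DC gain = H(0) = 15/(10 × 7) = 15/70 = 0.2143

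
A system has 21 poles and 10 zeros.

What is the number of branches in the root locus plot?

Root locus has n branches where n = number of poles = 21.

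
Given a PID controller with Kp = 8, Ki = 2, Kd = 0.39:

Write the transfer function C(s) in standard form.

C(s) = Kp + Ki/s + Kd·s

Substituting values: C(s) = 8 + 2/s + 0.39s = (0.39s² + 8s + 2)/s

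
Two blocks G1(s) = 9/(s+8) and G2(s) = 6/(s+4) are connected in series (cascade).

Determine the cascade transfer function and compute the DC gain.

Series: multiply transfer functions. G_eq = 9/(s+8) × 6/(s+4) = 54/((s+8)(s+4)). DC gain = 54/(8×4) = 1.6875.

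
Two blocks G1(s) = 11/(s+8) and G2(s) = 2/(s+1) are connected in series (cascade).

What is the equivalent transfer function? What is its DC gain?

Series: multiply transfer functions. G_eq = 11/(s+8) × 2/(s+1) = 22/((s+8)(s+1)). DC gain = 22/(8×1) = 2.75.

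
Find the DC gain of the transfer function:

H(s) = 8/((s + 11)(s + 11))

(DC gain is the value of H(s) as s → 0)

DC gain = H(0) = 8/(11 × 11) = 8/121 = 0.0661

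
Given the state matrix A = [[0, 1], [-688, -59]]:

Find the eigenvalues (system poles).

det(A - λI) = λ² - (-59)λ + 688 = (λ - (-43))(λ - (-16)). Eigenvalues: -43, -16.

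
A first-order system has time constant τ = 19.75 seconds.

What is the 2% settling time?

For first-order system, 2% settling time ≈ 4τ = 4 × 19.75 = 79.0 s.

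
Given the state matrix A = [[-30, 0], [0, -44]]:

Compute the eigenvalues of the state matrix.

For diagonal matrix, eigenvalues are diagonal entries: λ₁ = -30, λ₂ = -44.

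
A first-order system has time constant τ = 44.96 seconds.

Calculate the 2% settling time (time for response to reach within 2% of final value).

For first-order system, 2% settling time ≈ 4τ = 4 × 44.96 = 179.84 s.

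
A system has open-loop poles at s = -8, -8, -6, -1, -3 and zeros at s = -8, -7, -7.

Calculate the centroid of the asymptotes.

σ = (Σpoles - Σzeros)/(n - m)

σ = (Σpoles - Σzeros)/(n - m) = (-26 - (-22))/(5 - 3) = -4/2 = -2.0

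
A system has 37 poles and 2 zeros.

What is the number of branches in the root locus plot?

Root locus has n branches where n = number of poles = 37.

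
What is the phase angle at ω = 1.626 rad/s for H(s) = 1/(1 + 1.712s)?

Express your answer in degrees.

Phase = -arctan(ωτ) = -arctan(1.626 × 1.712) = -70.2°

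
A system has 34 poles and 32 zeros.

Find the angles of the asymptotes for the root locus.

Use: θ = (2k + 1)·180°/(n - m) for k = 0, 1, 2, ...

n - m = 34 - 32 = 2. Angles: θk = (2k + 1)·180°/2 = 90°, 270°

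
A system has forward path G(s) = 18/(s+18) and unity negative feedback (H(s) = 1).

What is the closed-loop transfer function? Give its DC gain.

T(s) = G/(1+GH) = [18/(s+18)] / [1 + 18/(s+18)] = 18/(s+18+18) = 18/(s+36). DC gain = 18/36 = 0.5.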